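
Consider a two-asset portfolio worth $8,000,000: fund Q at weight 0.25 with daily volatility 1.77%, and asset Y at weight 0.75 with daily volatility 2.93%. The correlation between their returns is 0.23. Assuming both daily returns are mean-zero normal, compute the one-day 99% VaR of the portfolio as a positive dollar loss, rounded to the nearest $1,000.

σ_p² = 0.25²·1.77² + 0.75²·2.93² + 2·0.23·0.25·0.75·1.77·2.93 = 5.4721 (%²).
σ_p = √5.4721 = 2.339%.
At 99%, z = 2.326.
VaR = 2.326 × 2.339% = 5.441%; on $8,000,000 that is $435,280.

$435,000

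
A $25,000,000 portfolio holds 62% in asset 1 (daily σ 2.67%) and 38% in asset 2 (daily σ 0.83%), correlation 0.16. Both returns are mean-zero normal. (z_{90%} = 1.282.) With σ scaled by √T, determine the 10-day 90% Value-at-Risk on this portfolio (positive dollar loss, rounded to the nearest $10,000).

σ_p = √(0.62²·2.67² + 0.38²·0.83² + 2·0.16·0.62·0.38·2.67·0.83) = 1.734%.
σ_{10d} = 1.734% × √10 = 5.483%.
VaR = 1.282 × 5.483% = 7.029%; on $25,000,000 that is $1,757,250.

$1,760,000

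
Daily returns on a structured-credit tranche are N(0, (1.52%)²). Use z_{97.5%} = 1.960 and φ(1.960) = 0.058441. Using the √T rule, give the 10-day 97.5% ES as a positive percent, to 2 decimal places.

σ_{10d} = 1.52% × √10 = 4.807%.
ES multiplier = φ(z)/(1−α) = 0.058441/0.025 = 2.338.
ES = 4.807% × 2.338 = 11.239%.

11.24%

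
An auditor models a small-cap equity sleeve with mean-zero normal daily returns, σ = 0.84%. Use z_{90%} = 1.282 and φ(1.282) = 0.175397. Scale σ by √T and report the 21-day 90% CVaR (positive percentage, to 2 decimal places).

σ_{21d} = 0.84% × √21 = 3.849%.
ES multiplier = φ(z)/(1−α) = 0.175397/0.1 = 1.754.
ES = 3.849% × 1.754 = 6.751%.

6.75%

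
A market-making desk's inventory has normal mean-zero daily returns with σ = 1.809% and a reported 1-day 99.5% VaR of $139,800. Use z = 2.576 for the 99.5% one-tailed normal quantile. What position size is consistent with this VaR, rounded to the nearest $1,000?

VaR as a fraction of value: z·σ = 2.576 × 1.809% = 4.65998%.
Position = $139,800 / 0.0465998 = $3,000,010.

$3,000,000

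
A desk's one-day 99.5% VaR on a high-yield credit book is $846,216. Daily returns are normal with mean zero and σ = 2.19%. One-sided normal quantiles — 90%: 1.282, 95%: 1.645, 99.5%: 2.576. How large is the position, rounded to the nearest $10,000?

$15,000,000

VaR as a fraction of value: z·σ = 2.576 × 2.19% = 5.64144%.
Position = $846,216 / 0.0564144 = $15,000,000.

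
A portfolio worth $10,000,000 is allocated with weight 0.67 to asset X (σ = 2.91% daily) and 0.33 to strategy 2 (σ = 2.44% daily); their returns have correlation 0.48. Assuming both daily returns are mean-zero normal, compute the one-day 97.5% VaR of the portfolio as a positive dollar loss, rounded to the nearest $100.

σ_p² = 0.67²·2.91² + 0.33²·2.44² + 2·0.48·0.67·0.33·2.91·2.44 = 5.9568 (%²).
σ_p = √5.9568 = 2.441%.
At 97.5%, z = 1.960.
VaR = 1.960 × 2.441% = 4.784%; on $10,000,000 that is $478,400.

$478,400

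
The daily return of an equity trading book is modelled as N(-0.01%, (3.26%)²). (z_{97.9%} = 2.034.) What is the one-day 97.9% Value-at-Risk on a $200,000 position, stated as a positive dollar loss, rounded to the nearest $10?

$13,280

VaR = −μ + z·σ = −(-0.01%) + 2.034 × 3.26% = 6.641%.
On $200,000: 0.06641 × $200,000 = $13,282.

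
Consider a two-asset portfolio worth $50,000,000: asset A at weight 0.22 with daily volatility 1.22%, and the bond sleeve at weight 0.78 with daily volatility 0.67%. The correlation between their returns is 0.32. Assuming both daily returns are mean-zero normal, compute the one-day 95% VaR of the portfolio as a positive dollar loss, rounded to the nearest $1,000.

$542,000

σ_p² = 0.22²·1.22² + 0.78²·0.67² + 2·0.32·0.22·0.78·1.22·0.67 = 0.4349 (%²).
σ_p = √0.4349 = 0.659%.
At 95%, z = 1.645.
VaR = 1.645 × 0.659% = 1.084%; on $50,000,000 that is $542,000.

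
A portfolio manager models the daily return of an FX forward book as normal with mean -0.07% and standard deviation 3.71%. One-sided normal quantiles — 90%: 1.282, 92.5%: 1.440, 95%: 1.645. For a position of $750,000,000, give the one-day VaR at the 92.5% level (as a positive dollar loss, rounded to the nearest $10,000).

$40,590,000

VaR = −μ + z·σ = −(-0.07%) + 1.440 × 3.71% = 5.412%.
On $750,000,000: 0.05412 × $750,000,000 = $40,590,000.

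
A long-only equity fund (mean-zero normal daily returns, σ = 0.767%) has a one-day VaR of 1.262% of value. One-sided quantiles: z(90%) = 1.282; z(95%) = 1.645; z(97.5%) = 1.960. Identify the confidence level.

95%

Implied z = VaR/σ = 1.262 / 0.767 = 1.645.
This matches z(95%) = 1.645.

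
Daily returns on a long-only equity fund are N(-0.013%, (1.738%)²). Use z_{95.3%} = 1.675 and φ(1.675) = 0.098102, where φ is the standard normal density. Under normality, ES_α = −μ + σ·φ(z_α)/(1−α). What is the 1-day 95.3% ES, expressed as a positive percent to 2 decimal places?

3.64%

Tail multiplier: φ(z)/(1−α) = 0.098102 / 0.047 = 2.087.
ES = −(-0.013%) + 1.738% × 2.087 = 3.640%.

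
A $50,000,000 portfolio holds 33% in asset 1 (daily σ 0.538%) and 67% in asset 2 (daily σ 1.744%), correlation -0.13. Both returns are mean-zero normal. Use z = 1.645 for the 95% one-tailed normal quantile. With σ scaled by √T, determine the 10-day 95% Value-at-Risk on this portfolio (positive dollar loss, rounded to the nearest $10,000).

$3,010,000

σ_p = √(0.33²·0.538² + 0.67²·1.744² + 2·-0.13·0.33·0.67·0.538·1.744) = 1.159%.
σ_{10d} = 1.159% × √10 = 3.665%.
VaR = 1.645 × 3.665% = 6.029%; on $50,000,000 that is $3,014,500.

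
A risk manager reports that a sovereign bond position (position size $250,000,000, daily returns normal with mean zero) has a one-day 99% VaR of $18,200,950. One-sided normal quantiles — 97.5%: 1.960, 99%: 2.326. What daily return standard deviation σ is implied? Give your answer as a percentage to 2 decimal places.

3.13%

VaR as a fraction: $18,200,950 / $250,000,000 = 7.280%.
σ = VaR / z = 7.280% / 2.326 = 3.130%.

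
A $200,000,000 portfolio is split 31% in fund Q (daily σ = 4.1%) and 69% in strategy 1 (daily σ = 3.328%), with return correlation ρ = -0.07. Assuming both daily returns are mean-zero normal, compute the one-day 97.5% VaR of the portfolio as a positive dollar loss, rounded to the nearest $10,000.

σ_p² = 0.31²·4.1² + 0.69²·3.328² + 2·-0.07·0.31·0.69·4.1·3.328 = 6.4799 (%²).
σ_p = √6.4799 = 2.546%.
At 97.5%, z = 1.960.
VaR = 1.960 × 2.546% = 4.990%; on $200,000,000 that is $9,980,000.

$9,980,000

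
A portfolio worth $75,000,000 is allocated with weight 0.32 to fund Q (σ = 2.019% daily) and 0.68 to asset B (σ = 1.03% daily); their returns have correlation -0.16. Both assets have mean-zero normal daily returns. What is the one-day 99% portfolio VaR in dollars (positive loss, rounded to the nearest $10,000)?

$1,520,000

σ_p² = 0.32²·2.019² + 0.68²·1.03² + 2·-0.16·0.32·0.68·2.019·1.03 = 0.7632 (%²).
σ_p = √0.7632 = 0.874%.
At 99%, z = 2.326.
VaR = 2.326 × 0.874% = 2.033%; on $75,000,000 that is $1,524,750.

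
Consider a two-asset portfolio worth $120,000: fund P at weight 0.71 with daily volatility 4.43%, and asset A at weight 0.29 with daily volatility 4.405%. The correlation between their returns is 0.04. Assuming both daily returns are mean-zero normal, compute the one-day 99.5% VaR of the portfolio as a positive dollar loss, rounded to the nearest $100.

$10,600

σ_p² = 0.71²·4.43² + 0.29²·4.405² + 2·0.04·0.71·0.29·4.43·4.405 = 11.8462 (%²).
σ_p = √11.8462 = 3.442%.
At 99.5%, z = 2.576.
VaR = 2.576 × 3.442% = 8.867%; on $120,000 that is $10,640.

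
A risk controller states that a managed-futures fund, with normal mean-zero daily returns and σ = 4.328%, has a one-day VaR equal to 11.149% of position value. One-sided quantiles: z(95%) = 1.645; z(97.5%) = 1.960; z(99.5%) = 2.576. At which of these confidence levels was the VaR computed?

Implied z = VaR/σ = 11.149 / 4.328 = 2.576.
This matches z(99.5%) = 2.576.

99.5%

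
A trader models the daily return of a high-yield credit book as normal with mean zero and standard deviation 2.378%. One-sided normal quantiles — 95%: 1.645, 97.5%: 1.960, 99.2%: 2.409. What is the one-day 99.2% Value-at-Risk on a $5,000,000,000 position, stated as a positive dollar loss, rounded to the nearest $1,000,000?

$286,000,000

VaR = z·σ = 2.409 × 2.378% = 5.729%.
On $5,000,000,000: 0.05729 × $5,000,000,000 = $286,450,000.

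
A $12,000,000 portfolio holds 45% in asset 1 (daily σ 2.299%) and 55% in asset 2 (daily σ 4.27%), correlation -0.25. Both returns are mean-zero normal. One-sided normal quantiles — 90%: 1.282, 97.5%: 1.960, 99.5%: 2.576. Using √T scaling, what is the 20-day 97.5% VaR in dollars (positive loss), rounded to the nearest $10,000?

σ_p = √(0.45²·2.299² + 0.55²·4.27² + 2·-0.25·0.45·0.55·2.299·4.27) = 2.318%.
σ_{20d} = 2.318% × √20 = 10.366%.
VaR = 1.960 × 10.366% = 20.317%; on $12,000,000 that is $2,438,040.

$2,440,000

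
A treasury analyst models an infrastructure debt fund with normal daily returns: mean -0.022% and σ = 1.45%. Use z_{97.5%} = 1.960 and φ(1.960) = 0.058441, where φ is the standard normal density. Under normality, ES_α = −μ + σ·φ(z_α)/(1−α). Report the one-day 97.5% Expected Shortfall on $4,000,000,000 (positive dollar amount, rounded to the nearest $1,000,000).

Tail multiplier: φ(z)/(1−α) = 0.058441 / 0.025 = 2.338.
ES = −(-0.022%) + 1.45% × 2.338 = 3.412%.
On $4,000,000,000: 0.03412 × $4,000,000,000 = $136,480,000.

$136,000,000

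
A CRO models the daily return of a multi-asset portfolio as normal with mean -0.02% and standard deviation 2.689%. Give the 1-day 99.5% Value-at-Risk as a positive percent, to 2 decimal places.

At 99.5% one-sided, z = 2.576.
VaR = −μ + z·σ = −(-0.02%) + 2.576 × 2.689% = 6.947%.

6.95%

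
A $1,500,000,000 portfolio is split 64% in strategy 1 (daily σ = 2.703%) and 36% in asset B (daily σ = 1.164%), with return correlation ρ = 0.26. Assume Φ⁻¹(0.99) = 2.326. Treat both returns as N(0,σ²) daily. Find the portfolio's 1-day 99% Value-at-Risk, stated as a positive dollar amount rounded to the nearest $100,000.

$65,700,000

σ_p² = 0.64²·2.703² + 0.36²·1.164² + 2·0.26·0.64·0.36·2.703·1.164 = 3.5452 (%²).
σ_p = √3.5452 = 1.883%.
VaR = 2.326 × 1.883% = 4.380%; on $1,500,000,000 that is $65,700,000.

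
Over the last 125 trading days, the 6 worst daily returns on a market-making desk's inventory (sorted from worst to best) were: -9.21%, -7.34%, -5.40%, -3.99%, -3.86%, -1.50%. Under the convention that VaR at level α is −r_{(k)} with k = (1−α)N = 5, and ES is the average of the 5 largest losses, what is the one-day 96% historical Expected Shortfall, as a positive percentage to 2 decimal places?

The 5 worst returns sum to -29.80%.
ES = −(-29.80%) / 5 = 5.96%.

5.96%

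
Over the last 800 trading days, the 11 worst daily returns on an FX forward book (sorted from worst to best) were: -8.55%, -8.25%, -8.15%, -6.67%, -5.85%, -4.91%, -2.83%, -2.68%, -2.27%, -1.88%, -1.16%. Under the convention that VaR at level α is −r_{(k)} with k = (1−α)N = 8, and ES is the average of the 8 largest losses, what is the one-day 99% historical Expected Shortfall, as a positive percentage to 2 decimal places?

The 8 worst returns sum to -47.89%.
ES = −(-47.89%) / 8 = 5.98625% ≈ 5.99%.

5.99%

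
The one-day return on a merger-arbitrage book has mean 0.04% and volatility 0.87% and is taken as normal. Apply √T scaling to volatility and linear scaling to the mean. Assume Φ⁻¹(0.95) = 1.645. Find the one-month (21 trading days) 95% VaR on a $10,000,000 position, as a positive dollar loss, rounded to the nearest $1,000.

$572,000

σ_{21d} = 0.87% × √21 = 3.987%; μ_{21d} = 21 × 0.04% = 0.840%.
VaR = −(0.840%) + 1.645 × 3.987% = 5.719%.
On $10,000,000: 0.05719 × $10,000,000 = $571,900.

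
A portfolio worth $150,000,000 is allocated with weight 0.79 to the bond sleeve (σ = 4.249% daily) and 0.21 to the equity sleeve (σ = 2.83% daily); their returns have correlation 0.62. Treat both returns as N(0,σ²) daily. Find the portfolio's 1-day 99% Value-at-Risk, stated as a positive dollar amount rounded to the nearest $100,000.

$13,100,000

σ_p² = 0.79²·4.249² + 0.21²·2.83² + 2·0.62·0.79·0.21·4.249·2.83 = 14.0944 (%²).
σ_p = √14.0944 = 3.754%.
At 99%, z = 2.326.
VaR = 2.326 × 3.754% = 8.732%; on $150,000,000 that is $13,098,000.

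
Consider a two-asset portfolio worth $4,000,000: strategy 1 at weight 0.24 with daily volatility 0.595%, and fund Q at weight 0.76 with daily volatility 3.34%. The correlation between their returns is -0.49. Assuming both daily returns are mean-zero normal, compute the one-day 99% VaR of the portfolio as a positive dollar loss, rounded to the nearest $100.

σ_p² = 0.24²·0.595² + 0.76²·3.34² + 2·-0.49·0.24·0.76·0.595·3.34 = 6.1086 (%²).
σ_p = √6.1086 = 2.472%.
At 99%, z = 2.326.
VaR = 2.326 × 2.472% = 5.750%; on $4,000,000 that is $230,000.

$230,000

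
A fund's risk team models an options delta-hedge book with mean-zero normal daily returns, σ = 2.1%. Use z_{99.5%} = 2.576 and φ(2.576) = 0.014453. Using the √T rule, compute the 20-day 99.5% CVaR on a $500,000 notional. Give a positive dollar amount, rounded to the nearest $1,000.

σ_{20d} = 2.1% × √20 = 9.391%.
ES multiplier = φ(z)/(1−α) = 0.014453/0.005 = 2.891.
ES = 9.391% × 2.891 = 27.149%; on $500,000: $135,745.

$136,000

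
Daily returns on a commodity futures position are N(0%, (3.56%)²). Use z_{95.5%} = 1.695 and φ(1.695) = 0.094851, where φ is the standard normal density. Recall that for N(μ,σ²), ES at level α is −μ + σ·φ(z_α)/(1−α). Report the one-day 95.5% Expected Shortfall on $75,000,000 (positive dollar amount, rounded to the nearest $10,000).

$5,630,000

Tail multiplier: φ(z)/(1−α) = 0.094851 / 0.045 = 2.108.
ES = 3.56% × 2.108 = 7.504%.
On $75,000,000: 0.07504 × $75,000,000 = $5,628,000.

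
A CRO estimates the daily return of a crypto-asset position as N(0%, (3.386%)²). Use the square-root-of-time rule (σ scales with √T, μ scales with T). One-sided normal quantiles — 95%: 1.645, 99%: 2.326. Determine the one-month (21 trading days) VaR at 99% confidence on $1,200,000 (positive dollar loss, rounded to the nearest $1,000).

$433,000

σ_{21d} = 3.386% × √21 = 15.517%.
VaR = 2.326 × 15.517% = 36.093%.
On $1,200,000: 0.36093 × $1,200,000 = $433,116.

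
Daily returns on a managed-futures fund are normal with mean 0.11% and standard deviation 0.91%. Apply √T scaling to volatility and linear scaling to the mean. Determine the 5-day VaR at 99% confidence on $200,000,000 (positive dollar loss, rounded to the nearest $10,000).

$8,370,000

At 99%, z = 2.326.
σ_{5d} = 0.91% × √5 = 2.035%; μ_{5d} = 5 × 0.11% = 0.550%.
VaR = −(0.550%) + 2.326 × 2.035% = 4.183%.
On $200,000,000: 0.04183 × $200,000,000 = $8,366,000.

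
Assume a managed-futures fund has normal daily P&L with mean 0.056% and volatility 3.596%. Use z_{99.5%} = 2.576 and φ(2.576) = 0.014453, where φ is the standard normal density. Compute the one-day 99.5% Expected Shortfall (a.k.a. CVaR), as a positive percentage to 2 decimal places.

Tail multiplier: φ(z)/(1−α) = 0.014453 / 0.005 = 2.891.
ES = −(0.056%) + 3.596% × 2.891 = 10.340%.

10.34%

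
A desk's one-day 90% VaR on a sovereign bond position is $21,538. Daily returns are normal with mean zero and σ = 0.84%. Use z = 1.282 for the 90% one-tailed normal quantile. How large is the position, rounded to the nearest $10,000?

$2,000,000

VaR as a fraction of value: z·σ = 1.282 × 0.84% = 1.07688%.
Position = $21,538 / 0.0107688 = $2,000,037.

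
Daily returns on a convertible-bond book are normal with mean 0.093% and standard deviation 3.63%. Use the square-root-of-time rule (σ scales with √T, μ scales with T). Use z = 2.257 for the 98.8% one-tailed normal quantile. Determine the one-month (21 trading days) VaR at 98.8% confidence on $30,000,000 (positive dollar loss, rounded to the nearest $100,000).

σ_{21d} = 3.63% × √21 = 16.635%; μ_{21d} = 21 × 0.093% = 1.953%.
VaR = −(1.953%) + 2.257 × 16.635% = 35.592%.
On $30,000,000: 0.35592 × $30,000,000 = $10,677,600.

$10,700,000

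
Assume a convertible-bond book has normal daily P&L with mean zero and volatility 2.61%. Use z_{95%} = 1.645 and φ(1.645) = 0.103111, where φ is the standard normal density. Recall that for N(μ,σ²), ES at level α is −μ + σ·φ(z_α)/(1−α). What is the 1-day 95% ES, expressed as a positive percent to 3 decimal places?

5.382%

Tail multiplier: φ(z)/(1−α) = 0.103111 / 0.05 = 2.062.
ES = 2.61% × 2.062 = 5.382%.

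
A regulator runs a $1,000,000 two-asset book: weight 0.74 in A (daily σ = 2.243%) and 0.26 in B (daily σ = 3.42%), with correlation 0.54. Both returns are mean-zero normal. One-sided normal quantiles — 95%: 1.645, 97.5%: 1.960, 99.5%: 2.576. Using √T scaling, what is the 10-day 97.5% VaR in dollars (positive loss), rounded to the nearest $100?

$140,500

σ_p = √(0.74²·2.243² + 0.26²·3.42² + 2·0.54·0.74·0.26·2.243·3.42) = 2.267%.
σ_{10d} = 2.267% × √10 = 7.169%.
VaR = 1.960 × 7.169% = 14.051%; on $1,000,000 that is $140,510.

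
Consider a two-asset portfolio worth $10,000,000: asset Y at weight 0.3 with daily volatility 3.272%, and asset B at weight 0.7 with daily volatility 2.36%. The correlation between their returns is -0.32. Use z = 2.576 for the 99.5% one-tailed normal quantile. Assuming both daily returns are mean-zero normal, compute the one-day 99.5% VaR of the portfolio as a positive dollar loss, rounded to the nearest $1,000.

σ_p² = 0.3²·3.272² + 0.7²·2.36² + 2·-0.32·0.3·0.7·3.272·2.36 = 2.6548 (%²).
σ_p = √2.6548 = 1.629%.
VaR = 2.576 × 1.629% = 4.196%; on $10,000,000 that is $419,600.

$420,000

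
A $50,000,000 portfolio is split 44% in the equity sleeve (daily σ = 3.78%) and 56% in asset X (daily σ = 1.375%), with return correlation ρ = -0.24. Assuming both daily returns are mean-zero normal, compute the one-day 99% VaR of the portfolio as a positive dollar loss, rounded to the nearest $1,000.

σ_p² = 0.44²·3.78² + 0.56²·1.375² + 2·-0.24·0.44·0.56·3.78·1.375 = 2.7444 (%²).
σ_p = √2.7444 = 1.657%.
At 99%, z = 2.326.
VaR = 2.326 × 1.657% = 3.854%; on $50,000,000 that is $1,927,000.

$1,927,000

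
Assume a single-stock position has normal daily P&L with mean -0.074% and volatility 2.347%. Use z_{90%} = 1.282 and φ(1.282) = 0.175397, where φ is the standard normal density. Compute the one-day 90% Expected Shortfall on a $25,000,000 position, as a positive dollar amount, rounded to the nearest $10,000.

$1,050,000

Tail multiplier: φ(z)/(1−α) = 0.175397 / 0.1 = 1.754.
ES = −(-0.074%) + 2.347% × 1.754 = 4.191%.
On $25,000,000: 0.04191 × $25,000,000 = $1,047,750.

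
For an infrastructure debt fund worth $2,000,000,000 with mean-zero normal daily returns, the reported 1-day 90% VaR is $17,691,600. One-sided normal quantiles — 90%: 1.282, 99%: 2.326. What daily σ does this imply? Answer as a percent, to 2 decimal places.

VaR as a fraction: $17,691,600 / $2,000,000,000 = 0.885%.
σ = VaR / z = 0.885% / 1.282 = 0.690%.

0.69%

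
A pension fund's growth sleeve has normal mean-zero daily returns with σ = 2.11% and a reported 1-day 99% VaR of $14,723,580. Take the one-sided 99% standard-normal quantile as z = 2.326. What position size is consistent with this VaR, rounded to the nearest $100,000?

$300,000,000

VaR as a fraction of value: z·σ = 2.326 × 2.11% = 4.90786%.
Position = $14,723,580 / 0.0490786 = $300,000,000.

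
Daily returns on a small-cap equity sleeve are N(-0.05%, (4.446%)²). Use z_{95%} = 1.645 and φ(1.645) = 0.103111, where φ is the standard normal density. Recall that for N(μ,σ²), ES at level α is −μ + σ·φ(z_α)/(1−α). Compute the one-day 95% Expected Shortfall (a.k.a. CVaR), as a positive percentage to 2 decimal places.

Tail multiplier: φ(z)/(1−α) = 0.103111 / 0.05 = 2.062.
ES = −(-0.05%) + 4.446% × 2.062 = 9.218%.

9.22%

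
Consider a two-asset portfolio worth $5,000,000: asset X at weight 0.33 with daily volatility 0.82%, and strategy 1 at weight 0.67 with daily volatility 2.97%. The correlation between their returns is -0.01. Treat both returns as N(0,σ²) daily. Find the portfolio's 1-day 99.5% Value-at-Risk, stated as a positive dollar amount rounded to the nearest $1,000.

$258,000

σ_p² = 0.33²·0.82² + 0.67²·2.97² + 2·-0.01·0.33·0.67·0.82·2.97 = 4.0222 (%²).
σ_p = √4.0222 = 2.006%.
At 99.5%, z = 2.576.
VaR = 2.576 × 2.006% = 5.167%; on $5,000,000 that is $258,350.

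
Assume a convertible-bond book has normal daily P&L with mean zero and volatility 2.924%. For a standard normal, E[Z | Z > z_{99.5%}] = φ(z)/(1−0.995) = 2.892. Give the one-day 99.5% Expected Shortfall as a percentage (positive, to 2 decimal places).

8.46%

ES = 2.924% × 2.892 = 8.456%.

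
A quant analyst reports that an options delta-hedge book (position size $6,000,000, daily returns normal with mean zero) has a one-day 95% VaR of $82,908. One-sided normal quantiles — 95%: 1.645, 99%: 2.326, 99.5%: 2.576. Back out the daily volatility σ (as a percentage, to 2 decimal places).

VaR as a fraction: $82,908 / $6,000,000 = 1.382%.
σ = VaR / z = 1.382% / 1.645 = 0.840%.

0.84%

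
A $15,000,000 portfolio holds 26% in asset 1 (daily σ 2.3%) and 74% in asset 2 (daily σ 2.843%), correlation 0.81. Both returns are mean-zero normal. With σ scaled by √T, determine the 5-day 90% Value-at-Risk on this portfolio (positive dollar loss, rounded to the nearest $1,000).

$1,123,000

σ_p = √(0.26²·2.3² + 0.74²·2.843² + 2·0.81·0.26·0.74·2.3·2.843) = 2.612%.
σ_{5d} = 2.612% × √5 = 5.841%.
z(90%) = 1.282.
VaR = 1.282 × 5.841% = 7.488%; on $15,000,000 that is $1,123,200.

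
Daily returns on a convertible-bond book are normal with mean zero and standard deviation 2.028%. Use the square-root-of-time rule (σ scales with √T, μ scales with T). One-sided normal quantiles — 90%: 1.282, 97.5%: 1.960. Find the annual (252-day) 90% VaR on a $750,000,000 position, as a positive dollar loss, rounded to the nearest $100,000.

$309,500,000

σ_{252d} = 2.028% × √252 = 32.194%.
VaR = 1.282 × 32.194% = 41.273%.
On $750,000,000: 0.41273 × $750,000,000 = $309,547,500.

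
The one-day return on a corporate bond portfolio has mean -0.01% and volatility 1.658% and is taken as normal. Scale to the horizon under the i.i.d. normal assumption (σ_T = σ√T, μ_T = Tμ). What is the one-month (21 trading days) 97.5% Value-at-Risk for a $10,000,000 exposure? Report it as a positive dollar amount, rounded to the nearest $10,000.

At 97.5%, z = 1.960.
σ_{21d} = 1.658% × √21 = 7.598%; μ_{21d} = 21 × -0.01% = -0.210%.
VaR = −(-0.210%) + 1.960 × 7.598% = 15.102%.
On $10,000,000: 0.15102 × $10,000,000 = $1,510,200.

$1,510,000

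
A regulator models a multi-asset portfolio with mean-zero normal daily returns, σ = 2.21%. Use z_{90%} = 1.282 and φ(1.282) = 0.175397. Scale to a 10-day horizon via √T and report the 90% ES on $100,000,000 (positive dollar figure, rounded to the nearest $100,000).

$12,300,000

σ_{10d} = 2.21% × √10 = 6.989%.
ES multiplier = φ(z)/(1−α) = 0.175397/0.1 = 1.754.
ES = 6.989% × 1.754 = 12.259%; on $100,000,000: $12,259,000.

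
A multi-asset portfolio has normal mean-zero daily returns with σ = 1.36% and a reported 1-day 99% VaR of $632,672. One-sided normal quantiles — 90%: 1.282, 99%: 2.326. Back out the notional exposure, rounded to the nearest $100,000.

$20,000,000

VaR as a fraction of value: z·σ = 2.326 × 1.36% = 3.16336%.
Position = $632,672 / 0.0316336 = $20,000,000.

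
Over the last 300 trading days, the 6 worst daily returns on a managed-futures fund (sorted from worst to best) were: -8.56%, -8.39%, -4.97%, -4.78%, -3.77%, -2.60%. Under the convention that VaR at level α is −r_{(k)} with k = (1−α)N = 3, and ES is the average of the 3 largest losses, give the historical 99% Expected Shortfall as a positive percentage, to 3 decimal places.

The 3 worst returns sum to -21.92%.
ES = −(-21.92%) / 3 = 7.3066…% ≈ 7.307%.

7.307%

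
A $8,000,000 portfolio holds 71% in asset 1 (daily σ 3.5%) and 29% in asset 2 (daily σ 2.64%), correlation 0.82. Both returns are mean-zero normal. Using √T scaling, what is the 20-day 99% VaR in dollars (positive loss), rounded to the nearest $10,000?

σ_p = √(0.71²·3.5² + 0.29²·2.64² + 2·0.82·0.71·0.29·3.5·2.64) = 3.143%.
σ_{20d} = 3.143% × √20 = 14.056%.
z(99%) = 2.326.
VaR = 2.326 × 14.056% = 32.694%; on $8,000,000 that is $2,615,520.

$2,620,000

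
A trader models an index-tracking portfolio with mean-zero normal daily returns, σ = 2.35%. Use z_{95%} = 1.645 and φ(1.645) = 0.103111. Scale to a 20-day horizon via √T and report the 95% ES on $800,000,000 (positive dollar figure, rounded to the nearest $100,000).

$173,400,000

σ_{20d} = 2.35% × √20 = 10.510%.
ES multiplier = φ(z)/(1−α) = 0.103111/0.05 = 2.062.
ES = 10.510% × 2.062 = 21.672%; on $800,000,000: $173,376,000.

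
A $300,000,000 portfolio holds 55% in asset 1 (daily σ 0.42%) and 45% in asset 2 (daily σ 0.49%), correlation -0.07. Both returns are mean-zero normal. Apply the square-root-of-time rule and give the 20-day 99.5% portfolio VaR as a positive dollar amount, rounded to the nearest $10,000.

$10,640,000

σ_p = √(0.55²·0.42² + 0.45²·0.49² + 2·-0.07·0.55·0.45·0.42·0.49) = 0.308%.
σ_{20d} = 0.308% × √20 = 1.377%.
z(99.5%) = 2.576.
VaR = 2.576 × 1.377% = 3.547%; on $300,000,000 that is $10,641,000.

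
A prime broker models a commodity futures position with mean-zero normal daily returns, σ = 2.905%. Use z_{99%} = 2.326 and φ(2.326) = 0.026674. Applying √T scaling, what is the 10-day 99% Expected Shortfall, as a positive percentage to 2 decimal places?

24.50%

σ_{10d} = 2.905% × √10 = 9.186%.
ES multiplier = φ(z)/(1−α) = 0.026674/0.01 = 2.667.
ES = 9.186% × 2.667 = 24.499%.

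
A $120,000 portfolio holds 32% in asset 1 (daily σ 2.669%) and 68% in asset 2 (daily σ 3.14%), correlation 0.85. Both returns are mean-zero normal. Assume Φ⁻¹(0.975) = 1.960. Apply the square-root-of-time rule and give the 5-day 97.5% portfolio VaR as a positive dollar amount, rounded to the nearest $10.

$15,230

σ_p = √(0.32²·2.669² + 0.68²·3.14² + 2·0.85·0.32·0.68·2.669·3.14) = 2.896%.
σ_{5d} = 2.896% × √5 = 6.476%.
VaR = 1.960 × 6.476% = 12.693%; on $120,000 that is $15,232.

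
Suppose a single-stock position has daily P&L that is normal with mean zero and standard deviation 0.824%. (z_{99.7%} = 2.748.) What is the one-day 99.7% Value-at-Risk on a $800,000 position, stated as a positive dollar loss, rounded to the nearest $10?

VaR = z·σ = 2.748 × 0.824% = 2.264%.
On $800,000: 0.02264 × $800,000 = $18,112.

$18,110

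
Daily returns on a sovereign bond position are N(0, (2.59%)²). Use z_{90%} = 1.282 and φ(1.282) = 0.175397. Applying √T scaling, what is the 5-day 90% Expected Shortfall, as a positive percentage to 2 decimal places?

σ_{5d} = 2.59% × √5 = 5.791%.
ES multiplier = φ(z)/(1−α) = 0.175397/0.1 = 1.754.
ES = 5.791% × 1.754 = 10.157%.

10.16%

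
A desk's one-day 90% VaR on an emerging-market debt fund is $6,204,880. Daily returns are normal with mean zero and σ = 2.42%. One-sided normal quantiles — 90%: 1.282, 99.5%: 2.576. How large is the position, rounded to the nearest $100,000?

$200,000,000

VaR as a fraction of value: z·σ = 1.282 × 2.42% = 3.10244%.
Position = $6,204,880 / 0.0310244 = $200,000,000.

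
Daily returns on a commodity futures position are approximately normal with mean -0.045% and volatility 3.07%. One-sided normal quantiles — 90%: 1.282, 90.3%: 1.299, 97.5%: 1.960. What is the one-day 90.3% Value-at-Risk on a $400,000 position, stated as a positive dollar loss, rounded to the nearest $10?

$16,130

VaR = −μ + z·σ = −(-0.045%) + 1.299 × 3.07% = 4.033%.
On $400,000: 0.04033 × $400,000 = $16,132.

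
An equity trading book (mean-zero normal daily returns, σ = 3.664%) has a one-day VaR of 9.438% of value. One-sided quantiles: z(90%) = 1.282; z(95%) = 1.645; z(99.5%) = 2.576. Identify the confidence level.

99.5%

Implied z = VaR/σ = 9.438 / 3.664 = 2.576.
This matches z(99.5%) = 2.576.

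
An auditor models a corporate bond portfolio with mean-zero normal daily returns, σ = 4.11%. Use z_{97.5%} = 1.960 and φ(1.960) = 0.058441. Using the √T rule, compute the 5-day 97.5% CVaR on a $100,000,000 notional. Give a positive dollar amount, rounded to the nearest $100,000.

σ_{5d} = 4.11% × √5 = 9.190%.
ES multiplier = φ(z)/(1−α) = 0.058441/0.025 = 2.338.
ES = 9.190% × 2.338 = 21.486%; on $100,000,000: $21,486,000.

$21,500,000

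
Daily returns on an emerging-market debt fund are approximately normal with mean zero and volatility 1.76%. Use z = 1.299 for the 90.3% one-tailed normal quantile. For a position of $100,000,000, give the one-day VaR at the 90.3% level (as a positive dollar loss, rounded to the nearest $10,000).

VaR = z·σ = 1.299 × 1.76% = 2.286%.
On $100,000,000: 0.02286 × $100,000,000 = $2,286,000.

$2,290,000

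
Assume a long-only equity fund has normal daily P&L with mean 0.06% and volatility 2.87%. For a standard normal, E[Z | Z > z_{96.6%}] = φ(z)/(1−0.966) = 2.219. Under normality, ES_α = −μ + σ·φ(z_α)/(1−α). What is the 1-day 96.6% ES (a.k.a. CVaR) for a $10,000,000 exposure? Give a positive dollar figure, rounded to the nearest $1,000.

ES = −(0.06%) + 2.87% × 2.219 = 6.309%.
On $10,000,000: 0.06309 × $10,000,000 = $630,900.

$631,000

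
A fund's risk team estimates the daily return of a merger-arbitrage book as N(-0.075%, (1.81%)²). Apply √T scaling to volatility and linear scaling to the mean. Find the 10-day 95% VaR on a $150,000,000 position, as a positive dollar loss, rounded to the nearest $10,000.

$15,250,000

At 95%, z = 1.645.
σ_{10d} = 1.81% × √10 = 5.724%; μ_{10d} = 10 × -0.075% = -0.750%.
VaR = −(-0.750%) + 1.645 × 5.724% = 10.166%.
On $150,000,000: 0.10166 × $150,000,000 = $15,249,000.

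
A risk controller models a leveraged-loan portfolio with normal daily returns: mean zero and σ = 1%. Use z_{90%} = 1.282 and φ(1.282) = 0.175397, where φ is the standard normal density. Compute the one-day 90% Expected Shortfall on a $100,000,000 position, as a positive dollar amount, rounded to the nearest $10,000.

$1,750,000

Tail multiplier: φ(z)/(1−α) = 0.175397 / 0.1 = 1.754.
ES = 1% × 1.754 = 1.754%.
On $100,000,000: 0.01754 × $100,000,000 = $1,754,000.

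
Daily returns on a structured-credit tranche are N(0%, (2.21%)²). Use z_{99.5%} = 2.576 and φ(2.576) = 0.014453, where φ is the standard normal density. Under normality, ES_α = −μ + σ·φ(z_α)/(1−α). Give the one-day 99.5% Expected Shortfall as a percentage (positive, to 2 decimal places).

Tail multiplier: φ(z)/(1−α) = 0.014453 / 0.005 = 2.891.
ES = 2.21% × 2.891 = 6.389%.

6.39%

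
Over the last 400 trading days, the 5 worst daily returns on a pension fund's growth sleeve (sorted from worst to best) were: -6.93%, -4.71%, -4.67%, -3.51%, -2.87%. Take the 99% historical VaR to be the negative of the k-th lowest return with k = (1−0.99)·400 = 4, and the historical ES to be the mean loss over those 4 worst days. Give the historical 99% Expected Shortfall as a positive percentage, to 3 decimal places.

The 4 worst returns sum to -19.82%.
ES = −(-19.82%) / 4 = 4.955%.

4.955%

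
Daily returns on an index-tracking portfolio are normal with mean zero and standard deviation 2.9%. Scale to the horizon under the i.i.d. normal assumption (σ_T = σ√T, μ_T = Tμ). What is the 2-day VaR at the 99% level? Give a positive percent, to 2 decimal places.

9.54%

At 99%, z = 2.326.
σ_{2d} = 2.9% × √2 = 4.101%.
VaR = 2.326 × 4.101% = 9.539%.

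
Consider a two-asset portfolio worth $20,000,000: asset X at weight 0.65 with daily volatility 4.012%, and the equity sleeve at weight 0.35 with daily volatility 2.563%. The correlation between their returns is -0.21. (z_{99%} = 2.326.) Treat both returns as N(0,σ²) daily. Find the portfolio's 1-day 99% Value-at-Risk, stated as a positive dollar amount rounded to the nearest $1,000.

$1,197,000

σ_p² = 0.65²·4.012² + 0.35²·2.563² + 2·-0.21·0.65·0.35·4.012·2.563 = 6.6228 (%²).
σ_p = √6.6228 = 2.573%.
VaR = 2.326 × 2.573% = 5.985%; on $20,000,000 that is $1,197,000.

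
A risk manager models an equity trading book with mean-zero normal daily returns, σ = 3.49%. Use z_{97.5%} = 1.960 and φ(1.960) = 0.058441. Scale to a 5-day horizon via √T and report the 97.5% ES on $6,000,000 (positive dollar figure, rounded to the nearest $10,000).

$1,090,000

σ_{5d} = 3.49% × √5 = 7.804%.
ES multiplier = φ(z)/(1−α) = 0.058441/0.025 = 2.338.
ES = 7.804% × 2.338 = 18.246%; on $6,000,000: $1,094,760.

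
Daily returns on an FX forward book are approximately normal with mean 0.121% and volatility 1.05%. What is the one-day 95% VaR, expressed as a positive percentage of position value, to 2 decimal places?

1.61%

At 95% one-sided, z = 1.645.
VaR = −μ + z·σ = −(0.121%) + 1.645 × 1.05% = 1.606%.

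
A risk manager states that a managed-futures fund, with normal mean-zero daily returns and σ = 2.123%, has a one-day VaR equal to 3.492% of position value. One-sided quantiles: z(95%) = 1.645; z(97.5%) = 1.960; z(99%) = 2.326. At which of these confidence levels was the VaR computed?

95%

Implied z = VaR/σ = 3.492 / 2.123 = 1.645.
This matches z(95%) = 1.645.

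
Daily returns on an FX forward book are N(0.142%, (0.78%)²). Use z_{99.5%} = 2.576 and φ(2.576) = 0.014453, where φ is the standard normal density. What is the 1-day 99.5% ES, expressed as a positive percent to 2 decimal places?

2.11%

Tail multiplier: φ(z)/(1−α) = 0.014453 / 0.005 = 2.891.
ES = −(0.142%) + 0.78% × 2.891 = 2.113%.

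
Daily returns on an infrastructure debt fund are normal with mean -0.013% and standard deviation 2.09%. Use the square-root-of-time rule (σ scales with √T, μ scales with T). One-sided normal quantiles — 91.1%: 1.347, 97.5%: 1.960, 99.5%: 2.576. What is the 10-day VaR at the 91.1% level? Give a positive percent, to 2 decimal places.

9.03%

σ_{10d} = 2.09% × √10 = 6.609%; μ_{10d} = 10 × -0.013% = -0.130%.
VaR = −(-0.130%) + 1.347 × 6.609% = 9.032%.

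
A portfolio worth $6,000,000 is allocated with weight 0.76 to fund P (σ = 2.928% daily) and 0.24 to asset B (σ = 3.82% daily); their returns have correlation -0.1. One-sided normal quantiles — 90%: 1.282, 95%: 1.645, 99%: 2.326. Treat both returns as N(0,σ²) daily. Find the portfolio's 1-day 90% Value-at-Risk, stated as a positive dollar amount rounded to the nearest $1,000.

σ_p² = 0.76²·2.928² + 0.24²·3.82² + 2·-0.1·0.76·0.24·2.928·3.82 = 5.3844 (%²).
σ_p = √5.3844 = 2.320%.
VaR = 1.282 × 2.320% = 2.974%; on $6,000,000 that is $178,440.

$178,000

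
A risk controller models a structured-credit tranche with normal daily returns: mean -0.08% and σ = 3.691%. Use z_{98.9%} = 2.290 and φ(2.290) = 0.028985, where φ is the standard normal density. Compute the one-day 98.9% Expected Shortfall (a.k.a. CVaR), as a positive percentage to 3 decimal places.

9.806%

Tail multiplier: φ(z)/(1−α) = 0.028985 / 0.011 = 2.635.
ES = −(-0.08%) + 3.691% × 2.635 = 9.806%.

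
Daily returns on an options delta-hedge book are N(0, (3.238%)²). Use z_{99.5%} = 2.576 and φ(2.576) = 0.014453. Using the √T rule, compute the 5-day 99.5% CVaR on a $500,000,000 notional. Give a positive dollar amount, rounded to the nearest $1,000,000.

σ_{5d} = 3.238% × √5 = 7.240%.
ES multiplier = φ(z)/(1−α) = 0.014453/0.005 = 2.891.
ES = 7.240% × 2.891 = 20.931%; on $500,000,000: $104,655,000.

$105,000,000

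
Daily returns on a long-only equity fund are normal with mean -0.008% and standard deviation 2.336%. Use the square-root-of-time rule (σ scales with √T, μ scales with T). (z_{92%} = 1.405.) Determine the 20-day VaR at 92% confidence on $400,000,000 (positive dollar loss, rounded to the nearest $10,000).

$59,350,000

σ_{20d} = 2.336% × √20 = 10.447%; μ_{20d} = 20 × -0.008% = -0.160%.
VaR = −(-0.160%) + 1.405 × 10.447% = 14.838%.
On $400,000,000: 0.14838 × $400,000,000 = $59,352,000.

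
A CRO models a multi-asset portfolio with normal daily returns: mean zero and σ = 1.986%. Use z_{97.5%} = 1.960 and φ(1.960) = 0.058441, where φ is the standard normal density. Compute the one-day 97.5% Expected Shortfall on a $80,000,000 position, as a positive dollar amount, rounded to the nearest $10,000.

Tail multiplier: φ(z)/(1−α) = 0.058441 / 0.025 = 2.338.
ES = 1.986% × 2.338 = 4.643%.
On $80,000,000: 0.04643 × $80,000,000 = $3,714,400.

$3,710,000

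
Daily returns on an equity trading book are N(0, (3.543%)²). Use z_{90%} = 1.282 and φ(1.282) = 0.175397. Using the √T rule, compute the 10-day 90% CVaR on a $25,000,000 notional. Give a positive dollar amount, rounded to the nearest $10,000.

$4,910,000

σ_{10d} = 3.543% × √10 = 11.204%.
ES multiplier = φ(z)/(1−α) = 0.175397/0.1 = 1.754.
ES = 11.204% × 1.754 = 19.652%; on $25,000,000: $4,913,000.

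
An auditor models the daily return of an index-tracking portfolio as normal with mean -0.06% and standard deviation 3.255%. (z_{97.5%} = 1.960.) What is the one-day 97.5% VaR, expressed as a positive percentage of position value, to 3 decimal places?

6.440%

VaR = −μ + z·σ = −(-0.06%) + 1.960 × 3.255% = 6.440%.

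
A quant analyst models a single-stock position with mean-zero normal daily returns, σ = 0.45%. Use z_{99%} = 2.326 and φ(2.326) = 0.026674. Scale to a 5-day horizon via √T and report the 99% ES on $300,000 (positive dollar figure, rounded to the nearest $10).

$8,050

σ_{5d} = 0.45% × √5 = 1.006%.
ES multiplier = φ(z)/(1−α) = 0.026674/0.01 = 2.667.
ES = 1.006% × 2.667 = 2.683%; on $300,000: $8,049.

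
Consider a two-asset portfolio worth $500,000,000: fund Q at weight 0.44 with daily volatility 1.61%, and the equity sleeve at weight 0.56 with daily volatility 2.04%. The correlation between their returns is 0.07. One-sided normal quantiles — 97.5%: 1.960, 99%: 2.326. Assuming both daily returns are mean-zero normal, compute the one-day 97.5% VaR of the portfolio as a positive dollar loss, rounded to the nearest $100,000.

$13,600,000

σ_p² = 0.44²·1.61² + 0.56²·2.04² + 2·0.07·0.44·0.56·1.61·2.04 = 1.9202 (%²).
σ_p = √1.9202 = 1.386%.
VaR = 1.960 × 1.386% = 2.717%; on $500,000,000 that is $13,585,000.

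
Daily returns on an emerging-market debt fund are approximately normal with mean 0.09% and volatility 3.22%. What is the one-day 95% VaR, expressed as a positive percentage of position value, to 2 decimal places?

At 95% one-sided, z = 1.645.
VaR = −μ + z·σ = −(0.09%) + 1.645 × 3.22% = 5.207%.

5.21%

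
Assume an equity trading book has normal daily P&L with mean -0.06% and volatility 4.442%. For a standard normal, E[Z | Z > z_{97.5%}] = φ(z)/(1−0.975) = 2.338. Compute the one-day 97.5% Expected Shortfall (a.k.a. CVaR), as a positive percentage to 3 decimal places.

10.445%

ES = −(-0.06%) + 4.442% × 2.338 = 10.445%.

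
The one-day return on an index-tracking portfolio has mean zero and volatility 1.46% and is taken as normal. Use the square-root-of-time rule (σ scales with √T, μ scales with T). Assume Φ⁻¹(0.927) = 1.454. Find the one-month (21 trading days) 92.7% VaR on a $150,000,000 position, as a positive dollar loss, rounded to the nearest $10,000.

$14,590,000

σ_{21d} = 1.46% × √21 = 6.691%.
VaR = 1.454 × 6.691% = 9.729%.
On $150,000,000: 0.09729 × $150,000,000 = $14,593,500.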